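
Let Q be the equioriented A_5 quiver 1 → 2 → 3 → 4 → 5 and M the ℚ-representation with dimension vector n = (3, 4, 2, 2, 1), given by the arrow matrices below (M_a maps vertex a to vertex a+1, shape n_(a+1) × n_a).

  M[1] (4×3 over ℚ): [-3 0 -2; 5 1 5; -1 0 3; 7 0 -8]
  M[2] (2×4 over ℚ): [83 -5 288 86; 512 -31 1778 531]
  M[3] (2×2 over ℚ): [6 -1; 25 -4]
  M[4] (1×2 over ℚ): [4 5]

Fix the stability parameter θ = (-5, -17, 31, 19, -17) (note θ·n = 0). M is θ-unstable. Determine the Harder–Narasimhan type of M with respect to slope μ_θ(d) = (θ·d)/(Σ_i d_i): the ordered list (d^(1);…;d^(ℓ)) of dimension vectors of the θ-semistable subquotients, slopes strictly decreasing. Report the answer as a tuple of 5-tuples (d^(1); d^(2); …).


Barcode: M ≅ I[1,2]^2, I[1,5], I[2,4]. HN layers by μ_θ (4 steps, strictly decreasing):
  μ^(1)=25; μ^(2)=11; μ^(3)=-11; μ^(4)=-17

((0, 0, 1, 1, 0); (0, 0, 1, 1, 1); (3, 3, 0, 0, 0); (0, 1, 0, 0, 0))


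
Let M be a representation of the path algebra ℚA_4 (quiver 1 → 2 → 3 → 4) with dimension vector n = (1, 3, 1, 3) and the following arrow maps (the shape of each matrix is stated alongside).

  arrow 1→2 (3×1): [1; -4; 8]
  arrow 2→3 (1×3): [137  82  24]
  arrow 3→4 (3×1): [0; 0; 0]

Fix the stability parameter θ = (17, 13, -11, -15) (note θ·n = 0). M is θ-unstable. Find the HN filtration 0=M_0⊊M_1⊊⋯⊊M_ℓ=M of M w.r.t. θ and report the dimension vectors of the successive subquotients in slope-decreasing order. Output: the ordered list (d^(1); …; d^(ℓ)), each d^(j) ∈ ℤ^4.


Via rank(M_{q-1}∘⋯∘M_p): M ≅ I[1,3], I[2,2]^2, I[4,4]^3.
μ_θ-semistable layers: μ^(1)=13; μ^(2)=19/3; μ^(3)=-15

((0, 2, 0, 0); (1, 1, 1, 0); (0, 0, 0, 3))


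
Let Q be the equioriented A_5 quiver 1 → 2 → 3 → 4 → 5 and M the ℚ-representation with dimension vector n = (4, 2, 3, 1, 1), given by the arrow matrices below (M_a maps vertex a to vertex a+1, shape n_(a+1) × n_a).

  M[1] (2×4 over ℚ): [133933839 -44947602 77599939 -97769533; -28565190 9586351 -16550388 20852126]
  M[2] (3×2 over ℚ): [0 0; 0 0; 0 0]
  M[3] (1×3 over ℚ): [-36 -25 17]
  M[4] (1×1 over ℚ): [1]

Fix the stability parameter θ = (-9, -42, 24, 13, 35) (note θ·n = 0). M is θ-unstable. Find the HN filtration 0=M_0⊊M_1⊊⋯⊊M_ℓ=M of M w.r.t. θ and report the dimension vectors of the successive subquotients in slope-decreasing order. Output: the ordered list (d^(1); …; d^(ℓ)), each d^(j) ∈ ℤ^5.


Barcode: M ≅ I[1,1]^2, I[1,2]^2, I[3,3]^2, I[3,5]. HN layers by μ_θ (5 steps, strictly decreasing):
  μ^(1)=35; μ^(2)=24; μ^(3)=37/2; μ^(4)=-9; μ^(5)=-51/2

((0, 0, 0, 0, 1); (0, 0, 2, 0, 0); (0, 0, 1, 1, 0); (2, 0, 0, 0, 0); (2, 2, 0, 0, 0))


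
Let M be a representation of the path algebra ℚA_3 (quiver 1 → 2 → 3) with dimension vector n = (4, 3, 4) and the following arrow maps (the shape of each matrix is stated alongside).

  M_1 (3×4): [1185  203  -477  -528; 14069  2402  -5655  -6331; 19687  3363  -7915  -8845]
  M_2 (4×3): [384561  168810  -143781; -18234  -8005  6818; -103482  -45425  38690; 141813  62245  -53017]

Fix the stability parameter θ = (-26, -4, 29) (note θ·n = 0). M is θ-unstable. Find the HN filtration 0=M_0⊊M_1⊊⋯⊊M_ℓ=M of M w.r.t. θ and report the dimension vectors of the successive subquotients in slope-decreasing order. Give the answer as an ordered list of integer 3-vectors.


Via rank(M_{q-1}∘⋯∘M_p): M ≅ I[1,1], I[1,2], I[1,3]^2, I[3,3]^2.
μ_θ-semistable layers: μ^(1)=29; μ^(2)=-4; μ^(3)=-26

((0, 0, 4); (0, 3, 0); (4, 0, 0))


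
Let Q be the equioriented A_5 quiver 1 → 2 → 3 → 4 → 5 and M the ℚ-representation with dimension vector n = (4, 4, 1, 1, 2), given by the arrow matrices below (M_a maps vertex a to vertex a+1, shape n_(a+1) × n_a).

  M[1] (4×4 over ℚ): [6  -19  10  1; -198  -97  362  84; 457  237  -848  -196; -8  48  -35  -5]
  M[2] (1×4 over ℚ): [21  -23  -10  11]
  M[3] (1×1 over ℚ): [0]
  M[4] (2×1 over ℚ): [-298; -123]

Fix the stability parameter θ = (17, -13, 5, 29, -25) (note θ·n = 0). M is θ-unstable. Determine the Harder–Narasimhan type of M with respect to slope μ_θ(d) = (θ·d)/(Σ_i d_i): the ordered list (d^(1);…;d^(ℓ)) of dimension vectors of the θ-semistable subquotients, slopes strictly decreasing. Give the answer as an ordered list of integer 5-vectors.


Via rank(M_{q-1}∘⋯∘M_p): M ≅ I[1,2]^3, I[1,3], I[4,5], I[5,5].
μ_θ-semistable layers: μ^(1)=5; μ^(2)=2; μ^(3)=-25

((0, 0, 1, 0, 0); (4, 4, 0, 1, 1); (0, 0, 0, 0, 1))


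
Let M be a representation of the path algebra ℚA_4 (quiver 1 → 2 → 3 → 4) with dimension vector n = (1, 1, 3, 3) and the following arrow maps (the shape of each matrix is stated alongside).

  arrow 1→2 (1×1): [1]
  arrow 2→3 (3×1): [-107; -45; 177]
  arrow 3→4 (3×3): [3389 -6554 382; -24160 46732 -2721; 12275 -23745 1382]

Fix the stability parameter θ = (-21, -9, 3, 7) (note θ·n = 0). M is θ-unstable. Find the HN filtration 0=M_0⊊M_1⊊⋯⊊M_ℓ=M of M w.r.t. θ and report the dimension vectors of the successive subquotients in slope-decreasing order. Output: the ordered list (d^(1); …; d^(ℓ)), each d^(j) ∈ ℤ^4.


Barcode: M ≅ I[1,4], I[3,4]^2. HN layers by μ_θ (4 steps, strictly decreasing):
  μ^(1)=7; μ^(2)=3; μ^(3)=-9; μ^(4)=-21

((0, 0, 0, 3); (0, 0, 3, 0); (0, 1, 0, 0); (1, 0, 0, 0))


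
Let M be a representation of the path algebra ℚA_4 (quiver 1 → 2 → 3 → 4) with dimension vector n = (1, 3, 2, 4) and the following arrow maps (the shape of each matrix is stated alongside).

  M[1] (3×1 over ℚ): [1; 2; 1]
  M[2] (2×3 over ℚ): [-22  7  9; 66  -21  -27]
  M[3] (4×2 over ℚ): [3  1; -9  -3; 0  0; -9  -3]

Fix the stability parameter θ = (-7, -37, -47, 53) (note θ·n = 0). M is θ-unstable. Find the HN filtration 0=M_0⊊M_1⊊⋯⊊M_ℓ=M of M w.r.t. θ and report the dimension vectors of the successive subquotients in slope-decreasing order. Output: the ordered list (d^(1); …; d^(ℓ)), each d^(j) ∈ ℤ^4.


Via rank(M_{q-1}∘⋯∘M_p): M ≅ I[1,3], I[2,2]^2, I[3,4], I[4,4]^3.
μ_θ-semistable layers: μ^(1)=53; μ^(2)=-91/3; μ^(3)=-37; μ^(4)=-47

((0, 0, 0, 4); (1, 1, 1, 0); (0, 2, 0, 0); (0, 0, 1, 0))


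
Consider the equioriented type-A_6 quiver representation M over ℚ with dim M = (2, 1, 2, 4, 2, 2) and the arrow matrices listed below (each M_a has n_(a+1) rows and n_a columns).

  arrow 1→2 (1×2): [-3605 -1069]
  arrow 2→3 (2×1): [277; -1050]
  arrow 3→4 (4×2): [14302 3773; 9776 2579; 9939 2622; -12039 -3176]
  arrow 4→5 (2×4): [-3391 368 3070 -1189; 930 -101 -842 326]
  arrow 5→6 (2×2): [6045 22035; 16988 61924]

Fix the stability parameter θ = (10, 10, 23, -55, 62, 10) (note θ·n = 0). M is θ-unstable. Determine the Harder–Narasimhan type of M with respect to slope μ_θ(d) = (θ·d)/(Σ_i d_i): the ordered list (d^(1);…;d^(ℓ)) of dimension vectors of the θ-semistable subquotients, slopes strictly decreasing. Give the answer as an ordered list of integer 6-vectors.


Barcode: M ≅ I[1,1], I[1,6], I[3,5], I[4,4]^2, I[6,6]. HN layers by μ_θ (6 steps, strictly decreasing):
  μ^(1)=62; μ^(2)=36; μ^(3)=10; μ^(4)=-3; μ^(5)=-16; μ^(6)=-55

((0, 0, 0, 0, 1, 0); (0, 0, 0, 0, 1, 1); (1, 0, 0, 0, 0, 1); (1, 1, 1, 1, 0, 0); (0, 0, 1, 1, 0, 0); (0, 0, 0, 2, 0, 0))


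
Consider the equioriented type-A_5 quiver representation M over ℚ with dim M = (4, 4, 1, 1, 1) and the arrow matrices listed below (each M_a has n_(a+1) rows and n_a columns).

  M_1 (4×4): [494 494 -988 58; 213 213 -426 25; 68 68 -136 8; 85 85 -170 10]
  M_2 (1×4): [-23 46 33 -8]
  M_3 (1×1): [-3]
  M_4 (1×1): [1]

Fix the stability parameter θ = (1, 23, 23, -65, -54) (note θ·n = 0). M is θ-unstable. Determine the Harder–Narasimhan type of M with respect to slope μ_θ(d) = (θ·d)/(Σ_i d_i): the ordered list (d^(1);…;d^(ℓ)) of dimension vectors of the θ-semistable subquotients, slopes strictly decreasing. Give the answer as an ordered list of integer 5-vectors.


Via rank(M_{q-1}∘⋯∘M_p): M ≅ I[1,1]^2, I[1,2]^2, I[2,2], I[2,5].
μ_θ-semistable layers: μ^(1)=23; μ^(2)=1; μ^(3)=-73/4

((0, 3, 0, 0, 0); (4, 0, 0, 0, 0); (0, 1, 1, 1, 1))


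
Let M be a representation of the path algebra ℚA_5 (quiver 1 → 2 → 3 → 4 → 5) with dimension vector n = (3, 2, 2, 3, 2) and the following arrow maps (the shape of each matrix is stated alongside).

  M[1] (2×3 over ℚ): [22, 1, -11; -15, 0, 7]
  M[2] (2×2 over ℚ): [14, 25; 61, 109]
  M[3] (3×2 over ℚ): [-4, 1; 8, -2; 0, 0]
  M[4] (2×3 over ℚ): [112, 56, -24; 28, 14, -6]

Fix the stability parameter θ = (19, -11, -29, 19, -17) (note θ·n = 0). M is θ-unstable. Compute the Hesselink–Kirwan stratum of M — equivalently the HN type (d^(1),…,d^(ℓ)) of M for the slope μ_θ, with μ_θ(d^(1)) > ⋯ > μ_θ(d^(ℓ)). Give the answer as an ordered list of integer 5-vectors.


Barcode: M ≅ I[1,1], I[1,3], I[1,4], I[4,4], I[4,5], I[5,5]. HN layers by μ_θ (4 steps, strictly decreasing):
  μ^(1)=19; μ^(2)=1; μ^(3)=-7; μ^(4)=-17

((1, 0, 0, 2, 0); (0, 0, 0, 1, 1); (2, 2, 2, 0, 0); (0, 0, 0, 0, 1))


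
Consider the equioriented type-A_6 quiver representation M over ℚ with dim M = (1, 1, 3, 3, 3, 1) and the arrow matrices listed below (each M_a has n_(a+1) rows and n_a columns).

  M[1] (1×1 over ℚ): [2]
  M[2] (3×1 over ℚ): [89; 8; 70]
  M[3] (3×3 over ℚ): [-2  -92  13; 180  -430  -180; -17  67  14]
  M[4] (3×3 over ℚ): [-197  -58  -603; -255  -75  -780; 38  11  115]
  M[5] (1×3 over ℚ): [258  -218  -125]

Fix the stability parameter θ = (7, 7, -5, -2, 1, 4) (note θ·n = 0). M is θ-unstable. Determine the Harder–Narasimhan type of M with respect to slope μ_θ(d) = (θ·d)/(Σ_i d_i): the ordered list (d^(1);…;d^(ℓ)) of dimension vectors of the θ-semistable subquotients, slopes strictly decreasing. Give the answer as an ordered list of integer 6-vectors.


Via rank(M_{q-1}∘⋯∘M_p): M ≅ I[1,6], I[3,4], I[3,5], I[5,5].
μ_θ-semistable layers: μ^(1)=4; μ^(2)=8/5; μ^(3)=1; μ^(4)=-2; μ^(5)=-5

((0, 0, 0, 0, 0, 1); (1, 1, 1, 1, 1, 0); (0, 0, 0, 0, 2, 0); (0, 0, 0, 2, 0, 0); (0, 0, 2, 0, 0, 0))


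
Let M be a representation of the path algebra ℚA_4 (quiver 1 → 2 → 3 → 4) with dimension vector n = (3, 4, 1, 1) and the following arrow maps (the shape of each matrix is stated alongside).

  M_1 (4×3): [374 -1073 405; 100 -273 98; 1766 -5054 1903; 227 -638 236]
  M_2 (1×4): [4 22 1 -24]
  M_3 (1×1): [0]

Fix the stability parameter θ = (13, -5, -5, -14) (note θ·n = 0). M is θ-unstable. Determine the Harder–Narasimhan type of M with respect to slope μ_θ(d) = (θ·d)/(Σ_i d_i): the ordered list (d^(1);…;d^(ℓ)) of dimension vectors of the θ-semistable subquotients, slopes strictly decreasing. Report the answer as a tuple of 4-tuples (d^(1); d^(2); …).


Interval decomposition of M: I[1,2]^2, I[1,3], I[2,2], I[4,4].
HN type (ℓ=4): μ^(1)=4; μ^(2)=1; μ^(3)=-5; μ^(4)=-14

((2, 2, 0, 0); (1, 1, 1, 0); (0, 1, 0, 0); (0, 0, 0, 1))


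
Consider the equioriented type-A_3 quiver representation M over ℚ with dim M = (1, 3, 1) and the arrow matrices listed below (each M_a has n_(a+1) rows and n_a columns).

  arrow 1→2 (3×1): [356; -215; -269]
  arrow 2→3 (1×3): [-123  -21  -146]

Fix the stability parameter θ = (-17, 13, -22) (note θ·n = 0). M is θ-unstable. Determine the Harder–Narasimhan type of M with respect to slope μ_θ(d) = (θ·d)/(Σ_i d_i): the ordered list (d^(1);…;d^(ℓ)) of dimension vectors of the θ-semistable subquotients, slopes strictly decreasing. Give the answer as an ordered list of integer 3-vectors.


Interval decomposition of M: I[1,3], I[2,2]^2.
HN type (ℓ=3): μ^(1)=13; μ^(2)=-9/2; μ^(3)=-17

((0, 2, 0); (0, 1, 1); (1, 0, 0))


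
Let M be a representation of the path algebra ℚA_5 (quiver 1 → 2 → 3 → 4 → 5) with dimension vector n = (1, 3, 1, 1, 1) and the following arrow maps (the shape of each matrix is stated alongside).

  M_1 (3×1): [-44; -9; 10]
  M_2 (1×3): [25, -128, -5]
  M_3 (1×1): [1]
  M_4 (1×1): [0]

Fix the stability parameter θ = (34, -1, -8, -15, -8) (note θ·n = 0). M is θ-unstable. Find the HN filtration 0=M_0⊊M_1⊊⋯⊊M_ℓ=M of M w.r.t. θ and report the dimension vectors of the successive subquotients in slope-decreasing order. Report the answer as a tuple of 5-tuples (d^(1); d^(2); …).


Interval decomposition of M: I[1,4], I[2,2]^2, I[5,5].
HN type (ℓ=3): μ^(1)=5/2; μ^(2)=-1; μ^(3)=-8

((1, 1, 1, 1, 0); (0, 2, 0, 0, 0); (0, 0, 0, 0, 1))


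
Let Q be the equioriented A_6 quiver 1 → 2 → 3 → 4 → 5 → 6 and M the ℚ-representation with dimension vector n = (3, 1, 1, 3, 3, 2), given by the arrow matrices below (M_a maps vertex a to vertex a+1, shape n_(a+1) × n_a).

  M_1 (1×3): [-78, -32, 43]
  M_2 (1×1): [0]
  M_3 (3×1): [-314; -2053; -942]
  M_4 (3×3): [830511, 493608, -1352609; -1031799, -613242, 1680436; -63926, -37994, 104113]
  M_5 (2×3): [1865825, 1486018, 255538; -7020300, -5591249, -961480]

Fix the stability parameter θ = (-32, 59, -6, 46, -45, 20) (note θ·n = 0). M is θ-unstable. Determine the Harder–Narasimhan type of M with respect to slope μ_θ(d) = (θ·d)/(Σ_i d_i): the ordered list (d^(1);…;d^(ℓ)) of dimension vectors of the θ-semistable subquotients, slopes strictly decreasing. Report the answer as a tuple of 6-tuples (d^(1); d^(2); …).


Interval decomposition of M: I[1,1]^2, I[1,2], I[3,4], I[4,6]^2, I[5,5].
HN type (ℓ=7): μ^(1)=59; μ^(2)=46; μ^(3)=20; μ^(4)=1/2; μ^(5)=-6; μ^(6)=-32; μ^(7)=-45

((0, 1, 0, 0, 0, 0); (0, 0, 0, 1, 0, 0); (0, 0, 0, 0, 0, 2); (0, 0, 0, 2, 2, 0); (0, 0, 1, 0, 0, 0); (3, 0, 0, 0, 0, 0); (0, 0, 0, 0, 1, 0))


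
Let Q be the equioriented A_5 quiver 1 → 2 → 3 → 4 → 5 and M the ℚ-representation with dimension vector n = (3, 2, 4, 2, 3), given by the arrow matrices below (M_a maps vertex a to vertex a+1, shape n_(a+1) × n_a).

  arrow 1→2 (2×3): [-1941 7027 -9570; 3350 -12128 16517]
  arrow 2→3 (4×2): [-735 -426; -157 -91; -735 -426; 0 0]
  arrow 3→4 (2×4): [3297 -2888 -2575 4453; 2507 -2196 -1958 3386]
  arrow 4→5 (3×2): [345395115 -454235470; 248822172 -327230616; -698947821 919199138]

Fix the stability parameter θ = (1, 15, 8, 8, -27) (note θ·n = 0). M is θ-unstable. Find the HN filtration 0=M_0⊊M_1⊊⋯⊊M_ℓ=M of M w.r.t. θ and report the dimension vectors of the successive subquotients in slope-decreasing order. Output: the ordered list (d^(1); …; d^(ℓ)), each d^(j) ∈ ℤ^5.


Via rank(M_{q-1}∘⋯∘M_p): M ≅ I[1,1], I[1,3], I[1,4], I[3,3], I[3,5], I[5,5]^2.
μ_θ-semistable layers: μ^(1)=23/2; μ^(2)=31/3; μ^(3)=8; μ^(4)=1; μ^(5)=-11/3; μ^(6)=-27

((0, 1, 1, 0, 0); (0, 1, 1, 1, 0); (0, 0, 1, 0, 0); (3, 0, 0, 0, 0); (0, 0, 1, 1, 1); (0, 0, 0, 0, 2))


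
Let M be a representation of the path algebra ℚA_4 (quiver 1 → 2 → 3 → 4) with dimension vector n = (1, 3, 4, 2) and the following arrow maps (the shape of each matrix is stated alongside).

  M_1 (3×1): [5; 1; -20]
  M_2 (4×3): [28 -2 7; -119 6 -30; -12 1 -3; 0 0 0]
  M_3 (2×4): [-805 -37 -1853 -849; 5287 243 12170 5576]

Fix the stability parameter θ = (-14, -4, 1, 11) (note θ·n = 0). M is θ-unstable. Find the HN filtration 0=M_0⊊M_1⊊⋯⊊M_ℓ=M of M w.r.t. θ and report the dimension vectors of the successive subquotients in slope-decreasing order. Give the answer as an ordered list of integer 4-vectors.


Interval decomposition of M: I[1,4], I[2,3], I[2,4], I[3,3].
HN type (ℓ=4): μ^(1)=11; μ^(2)=1; μ^(3)=-4; μ^(4)=-14

((0, 0, 0, 2); (0, 0, 4, 0); (0, 3, 0, 0); (1, 0, 0, 0))


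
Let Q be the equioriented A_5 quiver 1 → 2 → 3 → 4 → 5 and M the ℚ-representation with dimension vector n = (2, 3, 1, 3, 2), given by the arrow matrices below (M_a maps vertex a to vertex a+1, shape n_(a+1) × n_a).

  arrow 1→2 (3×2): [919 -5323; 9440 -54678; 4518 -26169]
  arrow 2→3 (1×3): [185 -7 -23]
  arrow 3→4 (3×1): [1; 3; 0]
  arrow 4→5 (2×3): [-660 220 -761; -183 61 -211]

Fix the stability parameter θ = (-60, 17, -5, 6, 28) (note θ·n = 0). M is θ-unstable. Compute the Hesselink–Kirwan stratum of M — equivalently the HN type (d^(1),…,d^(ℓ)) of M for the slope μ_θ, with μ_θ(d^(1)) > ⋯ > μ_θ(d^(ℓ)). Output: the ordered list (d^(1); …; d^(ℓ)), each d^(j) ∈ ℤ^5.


Via rank(M_{q-1}∘⋯∘M_p): M ≅ I[1,2], I[1,4], I[2,2], I[4,5]^2.
μ_θ-semistable layers: μ^(1)=28; μ^(2)=17; μ^(3)=6; μ^(4)=-60

((0, 0, 0, 0, 2); (0, 2, 0, 0, 0); (0, 1, 1, 3, 0); (2, 0, 0, 0, 0))


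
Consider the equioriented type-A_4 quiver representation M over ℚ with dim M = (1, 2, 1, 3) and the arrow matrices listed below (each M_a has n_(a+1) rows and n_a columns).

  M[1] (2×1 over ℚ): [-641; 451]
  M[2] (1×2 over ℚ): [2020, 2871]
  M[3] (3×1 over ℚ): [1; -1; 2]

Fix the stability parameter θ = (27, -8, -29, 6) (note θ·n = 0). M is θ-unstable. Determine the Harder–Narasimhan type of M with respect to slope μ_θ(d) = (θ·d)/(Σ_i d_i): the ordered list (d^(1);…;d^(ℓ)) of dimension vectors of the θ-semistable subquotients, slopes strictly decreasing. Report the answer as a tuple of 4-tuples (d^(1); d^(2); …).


Barcode: M ≅ I[1,4], I[2,2], I[4,4]^2. HN layers by μ_θ (3 steps, strictly decreasing):
  μ^(1)=6; μ^(2)=-10/3; μ^(3)=-8

((0, 0, 0, 3); (1, 1, 1, 0); (0, 1, 0, 0))


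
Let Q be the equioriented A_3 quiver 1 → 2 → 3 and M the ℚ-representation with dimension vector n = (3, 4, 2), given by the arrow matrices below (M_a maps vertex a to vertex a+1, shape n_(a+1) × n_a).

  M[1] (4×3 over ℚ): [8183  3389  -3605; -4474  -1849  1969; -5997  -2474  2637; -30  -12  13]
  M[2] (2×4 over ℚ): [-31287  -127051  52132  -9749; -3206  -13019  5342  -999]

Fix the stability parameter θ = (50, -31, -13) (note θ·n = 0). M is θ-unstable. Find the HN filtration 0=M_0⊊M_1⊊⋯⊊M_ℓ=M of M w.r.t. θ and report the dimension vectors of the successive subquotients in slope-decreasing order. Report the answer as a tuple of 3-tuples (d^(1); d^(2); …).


Via rank(M_{q-1}∘⋯∘M_p): M ≅ I[1,2], I[1,3]^2, I[2,2].
μ_θ-semistable layers: μ^(1)=19/2; μ^(2)=2; μ^(3)=-31

((1, 1, 0); (2, 2, 2); (0, 1, 0))


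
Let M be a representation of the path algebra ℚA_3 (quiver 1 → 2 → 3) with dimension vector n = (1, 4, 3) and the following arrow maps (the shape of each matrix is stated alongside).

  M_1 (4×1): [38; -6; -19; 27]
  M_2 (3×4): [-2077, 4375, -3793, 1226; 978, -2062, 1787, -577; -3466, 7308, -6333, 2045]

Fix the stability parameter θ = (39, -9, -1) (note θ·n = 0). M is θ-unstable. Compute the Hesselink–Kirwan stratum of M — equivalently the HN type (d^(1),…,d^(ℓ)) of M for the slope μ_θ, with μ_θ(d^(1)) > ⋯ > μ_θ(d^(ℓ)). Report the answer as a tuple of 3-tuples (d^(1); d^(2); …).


Interval decomposition of M: I[1,3], I[2,2], I[2,3]^2.
HN type (ℓ=3): μ^(1)=29/3; μ^(2)=-1; μ^(3)=-9

((1, 1, 1); (0, 0, 2); (0, 3, 0))


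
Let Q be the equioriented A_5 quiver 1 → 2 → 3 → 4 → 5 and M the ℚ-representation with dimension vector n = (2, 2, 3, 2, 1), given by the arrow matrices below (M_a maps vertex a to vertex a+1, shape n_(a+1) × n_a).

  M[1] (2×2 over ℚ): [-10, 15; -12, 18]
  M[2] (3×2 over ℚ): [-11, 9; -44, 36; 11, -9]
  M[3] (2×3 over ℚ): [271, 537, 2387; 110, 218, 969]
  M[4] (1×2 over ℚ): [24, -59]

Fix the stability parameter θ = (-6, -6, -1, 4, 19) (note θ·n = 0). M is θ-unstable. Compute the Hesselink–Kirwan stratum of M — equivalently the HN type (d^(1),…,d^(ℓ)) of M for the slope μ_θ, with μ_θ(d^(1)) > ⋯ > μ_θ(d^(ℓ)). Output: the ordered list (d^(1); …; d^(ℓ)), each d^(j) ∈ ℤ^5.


Barcode: M ≅ I[1,1], I[1,5], I[2,2], I[3,3], I[3,4]. HN layers by μ_θ (4 steps, strictly decreasing):
  μ^(1)=19; μ^(2)=4; μ^(3)=-1; μ^(4)=-6

((0, 0, 0, 0, 1); (0, 0, 0, 2, 0); (0, 0, 3, 0, 0); (2, 2, 0, 0, 0))


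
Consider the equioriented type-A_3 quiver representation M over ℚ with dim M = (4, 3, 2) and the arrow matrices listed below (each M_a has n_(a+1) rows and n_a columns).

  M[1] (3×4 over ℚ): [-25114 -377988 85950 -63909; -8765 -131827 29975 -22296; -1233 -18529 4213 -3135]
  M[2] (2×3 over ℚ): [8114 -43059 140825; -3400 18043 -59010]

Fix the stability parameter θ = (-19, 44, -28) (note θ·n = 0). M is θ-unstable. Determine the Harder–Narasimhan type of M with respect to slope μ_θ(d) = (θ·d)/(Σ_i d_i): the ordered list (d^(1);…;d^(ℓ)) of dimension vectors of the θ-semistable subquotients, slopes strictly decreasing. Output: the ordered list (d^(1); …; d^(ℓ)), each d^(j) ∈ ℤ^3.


Barcode: M ≅ I[1,1], I[1,2], I[1,3]^2. HN layers by μ_θ (3 steps, strictly decreasing):
  μ^(1)=44; μ^(2)=8; μ^(3)=-19

((0, 1, 0); (0, 2, 2); (4, 0, 0))


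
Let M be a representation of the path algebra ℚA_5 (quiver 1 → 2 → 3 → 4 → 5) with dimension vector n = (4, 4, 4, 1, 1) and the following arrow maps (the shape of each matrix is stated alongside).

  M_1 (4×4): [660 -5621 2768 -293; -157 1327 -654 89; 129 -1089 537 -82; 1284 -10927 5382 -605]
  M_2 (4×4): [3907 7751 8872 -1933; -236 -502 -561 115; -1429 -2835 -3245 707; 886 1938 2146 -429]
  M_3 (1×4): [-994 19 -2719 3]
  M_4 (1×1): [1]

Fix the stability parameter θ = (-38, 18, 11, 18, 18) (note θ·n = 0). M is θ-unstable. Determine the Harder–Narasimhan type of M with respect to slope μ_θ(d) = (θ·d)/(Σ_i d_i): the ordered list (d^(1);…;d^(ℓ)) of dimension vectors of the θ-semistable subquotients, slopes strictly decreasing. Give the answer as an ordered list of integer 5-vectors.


Interval decomposition of M: I[1,2], I[1,3]^2, I[1,5], I[3,3].
HN type (ℓ=4): μ^(1)=18; μ^(2)=29/2; μ^(3)=11; μ^(4)=-38

((0, 1, 0, 1, 1); (0, 3, 3, 0, 0); (0, 0, 1, 0, 0); (4, 0, 0, 0, 0))


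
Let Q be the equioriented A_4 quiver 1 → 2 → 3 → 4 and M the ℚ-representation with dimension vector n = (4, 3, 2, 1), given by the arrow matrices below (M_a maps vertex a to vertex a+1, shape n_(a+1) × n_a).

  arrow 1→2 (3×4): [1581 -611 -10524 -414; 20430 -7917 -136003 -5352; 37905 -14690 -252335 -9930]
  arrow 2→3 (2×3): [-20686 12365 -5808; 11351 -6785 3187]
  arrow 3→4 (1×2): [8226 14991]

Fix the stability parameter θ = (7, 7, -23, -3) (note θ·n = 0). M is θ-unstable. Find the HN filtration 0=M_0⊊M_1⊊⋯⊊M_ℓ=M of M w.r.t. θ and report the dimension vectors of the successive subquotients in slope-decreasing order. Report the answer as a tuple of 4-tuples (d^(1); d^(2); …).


Via rank(M_{q-1}∘⋯∘M_p): M ≅ I[1,1]^2, I[1,2], I[1,3], I[2,4].
μ_θ-semistable layers: μ^(1)=7; μ^(2)=-3; μ^(3)=-8

((3, 1, 0, 0); (1, 1, 1, 1); (0, 1, 1, 0))


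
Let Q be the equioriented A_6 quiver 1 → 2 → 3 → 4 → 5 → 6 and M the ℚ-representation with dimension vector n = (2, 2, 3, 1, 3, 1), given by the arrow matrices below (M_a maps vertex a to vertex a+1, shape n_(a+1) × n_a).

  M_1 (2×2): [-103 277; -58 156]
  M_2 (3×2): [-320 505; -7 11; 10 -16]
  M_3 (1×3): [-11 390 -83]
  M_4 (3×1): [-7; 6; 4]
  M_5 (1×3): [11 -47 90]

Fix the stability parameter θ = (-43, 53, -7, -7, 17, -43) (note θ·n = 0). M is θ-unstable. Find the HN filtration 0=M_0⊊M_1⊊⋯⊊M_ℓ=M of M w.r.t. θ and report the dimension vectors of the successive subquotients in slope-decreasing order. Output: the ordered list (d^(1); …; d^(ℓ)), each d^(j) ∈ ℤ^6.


Via rank(M_{q-1}∘⋯∘M_p): M ≅ I[1,3], I[1,6], I[3,3], I[5,5]^2.
μ_θ-semistable layers: μ^(1)=23; μ^(2)=17; μ^(3)=13/5; μ^(4)=-7; μ^(5)=-43

((0, 1, 1, 0, 0, 0); (0, 0, 0, 0, 2, 0); (0, 1, 1, 1, 1, 1); (0, 0, 1, 0, 0, 0); (2, 0, 0, 0, 0, 0))


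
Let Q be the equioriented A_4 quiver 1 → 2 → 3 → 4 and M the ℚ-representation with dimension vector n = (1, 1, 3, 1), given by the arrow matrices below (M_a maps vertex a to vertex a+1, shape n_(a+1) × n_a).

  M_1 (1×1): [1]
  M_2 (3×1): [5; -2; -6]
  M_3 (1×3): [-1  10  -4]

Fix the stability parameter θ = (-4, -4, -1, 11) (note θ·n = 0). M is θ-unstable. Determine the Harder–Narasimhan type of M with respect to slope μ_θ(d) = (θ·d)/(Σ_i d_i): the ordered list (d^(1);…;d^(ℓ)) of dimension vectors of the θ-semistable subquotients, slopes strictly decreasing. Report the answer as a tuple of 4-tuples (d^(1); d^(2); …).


Via rank(M_{q-1}∘⋯∘M_p): M ≅ I[1,4], I[3,3]^2.
μ_θ-semistable layers: μ^(1)=11; μ^(2)=-1; μ^(3)=-4

((0, 0, 0, 1); (0, 0, 3, 0); (1, 1, 0, 0))


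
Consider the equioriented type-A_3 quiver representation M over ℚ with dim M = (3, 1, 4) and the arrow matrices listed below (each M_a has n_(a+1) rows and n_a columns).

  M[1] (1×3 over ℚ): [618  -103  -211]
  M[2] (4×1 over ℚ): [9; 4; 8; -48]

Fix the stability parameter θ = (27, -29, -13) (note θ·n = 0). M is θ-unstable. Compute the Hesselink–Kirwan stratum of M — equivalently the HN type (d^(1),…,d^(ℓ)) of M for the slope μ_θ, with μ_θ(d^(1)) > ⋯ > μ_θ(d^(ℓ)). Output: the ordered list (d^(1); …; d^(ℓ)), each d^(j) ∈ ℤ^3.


Interval decomposition of M: I[1,1]^2, I[1,3], I[3,3]^3.
HN type (ℓ=3): μ^(1)=27; μ^(2)=-5; μ^(3)=-13

((2, 0, 0); (1, 1, 1); (0, 0, 3))


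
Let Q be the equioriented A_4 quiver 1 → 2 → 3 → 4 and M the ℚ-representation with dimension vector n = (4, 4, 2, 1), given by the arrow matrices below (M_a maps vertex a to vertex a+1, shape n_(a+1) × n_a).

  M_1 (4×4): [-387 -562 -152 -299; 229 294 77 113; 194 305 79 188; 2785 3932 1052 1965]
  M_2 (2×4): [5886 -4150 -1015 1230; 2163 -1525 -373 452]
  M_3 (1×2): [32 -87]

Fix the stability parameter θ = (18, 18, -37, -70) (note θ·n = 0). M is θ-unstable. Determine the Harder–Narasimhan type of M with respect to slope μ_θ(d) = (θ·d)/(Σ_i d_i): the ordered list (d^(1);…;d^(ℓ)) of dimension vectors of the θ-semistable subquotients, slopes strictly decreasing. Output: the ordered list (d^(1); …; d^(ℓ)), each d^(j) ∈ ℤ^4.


Interval decomposition of M: I[1,1], I[1,2], I[1,3], I[1,4], I[2,2].
HN type (ℓ=3): μ^(1)=18; μ^(2)=-1/3; μ^(3)=-71/4

((2, 2, 0, 0); (1, 1, 1, 0); (1, 1, 1, 1))


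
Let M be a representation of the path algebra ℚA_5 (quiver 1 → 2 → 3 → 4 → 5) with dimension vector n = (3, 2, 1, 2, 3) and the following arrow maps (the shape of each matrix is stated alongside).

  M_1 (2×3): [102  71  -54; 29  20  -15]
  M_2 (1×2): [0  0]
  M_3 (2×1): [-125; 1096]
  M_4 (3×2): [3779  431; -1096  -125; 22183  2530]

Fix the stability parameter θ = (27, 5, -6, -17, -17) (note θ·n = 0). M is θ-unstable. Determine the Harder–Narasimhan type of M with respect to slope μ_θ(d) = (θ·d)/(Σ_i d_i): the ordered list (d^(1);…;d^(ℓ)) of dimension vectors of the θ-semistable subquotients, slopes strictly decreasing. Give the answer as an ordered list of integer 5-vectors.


Interval decomposition of M: I[1,1], I[1,2]^2, I[3,5], I[4,5], I[5,5].
HN type (ℓ=4): μ^(1)=27; μ^(2)=16; μ^(3)=-40/3; μ^(4)=-17

((1, 0, 0, 0, 0); (2, 2, 0, 0, 0); (0, 0, 1, 1, 1); (0, 0, 0, 1, 2))


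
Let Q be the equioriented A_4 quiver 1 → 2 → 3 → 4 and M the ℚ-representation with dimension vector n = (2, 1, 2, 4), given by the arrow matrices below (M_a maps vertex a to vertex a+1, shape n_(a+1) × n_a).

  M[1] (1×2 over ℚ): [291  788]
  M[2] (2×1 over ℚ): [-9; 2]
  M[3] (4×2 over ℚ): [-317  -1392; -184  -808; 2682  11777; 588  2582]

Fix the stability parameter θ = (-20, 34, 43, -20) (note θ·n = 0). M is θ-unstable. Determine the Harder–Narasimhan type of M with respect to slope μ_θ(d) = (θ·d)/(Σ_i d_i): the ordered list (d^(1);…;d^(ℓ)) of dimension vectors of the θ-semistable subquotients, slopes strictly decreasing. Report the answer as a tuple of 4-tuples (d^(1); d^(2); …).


Via rank(M_{q-1}∘⋯∘M_p): M ≅ I[1,1], I[1,4], I[3,4], I[4,4]^2.
μ_θ-semistable layers: μ^(1)=19; μ^(2)=23/2; μ^(3)=-20

((0, 1, 1, 1); (0, 0, 1, 1); (2, 0, 0, 2))


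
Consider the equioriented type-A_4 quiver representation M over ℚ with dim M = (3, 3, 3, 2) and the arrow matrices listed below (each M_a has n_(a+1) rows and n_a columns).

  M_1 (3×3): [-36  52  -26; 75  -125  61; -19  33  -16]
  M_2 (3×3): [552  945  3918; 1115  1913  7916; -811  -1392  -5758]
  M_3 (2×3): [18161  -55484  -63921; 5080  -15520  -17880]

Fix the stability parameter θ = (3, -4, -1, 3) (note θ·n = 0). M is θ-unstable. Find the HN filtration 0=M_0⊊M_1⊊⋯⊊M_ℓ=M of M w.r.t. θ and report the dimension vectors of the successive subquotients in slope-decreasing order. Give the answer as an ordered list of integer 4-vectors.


Interval decomposition of M: I[1,1], I[1,3], I[1,4], I[2,2], I[3,3], I[4,4].
HN type (ℓ=4): μ^(1)=3; μ^(2)=-2/3; μ^(3)=-1; μ^(4)=-4

((1, 0, 0, 2); (2, 2, 2, 0); (0, 0, 1, 0); (0, 1, 0, 0))


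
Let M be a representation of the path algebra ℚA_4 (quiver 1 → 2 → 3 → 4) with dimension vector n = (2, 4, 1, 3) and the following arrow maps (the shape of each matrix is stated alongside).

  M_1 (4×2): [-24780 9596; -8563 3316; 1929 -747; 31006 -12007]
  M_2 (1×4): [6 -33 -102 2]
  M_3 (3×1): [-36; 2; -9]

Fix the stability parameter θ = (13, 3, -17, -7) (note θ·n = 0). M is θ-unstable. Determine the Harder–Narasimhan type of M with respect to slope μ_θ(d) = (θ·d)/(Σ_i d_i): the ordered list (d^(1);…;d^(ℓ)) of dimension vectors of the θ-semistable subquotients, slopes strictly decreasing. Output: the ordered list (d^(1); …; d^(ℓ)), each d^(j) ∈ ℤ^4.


Interval decomposition of M: I[1,2], I[1,4], I[2,2]^2, I[4,4]^2.
HN type (ℓ=4): μ^(1)=8; μ^(2)=3; μ^(3)=-2; μ^(4)=-7

((1, 1, 0, 0); (0, 2, 0, 0); (1, 1, 1, 1); (0, 0, 0, 2))


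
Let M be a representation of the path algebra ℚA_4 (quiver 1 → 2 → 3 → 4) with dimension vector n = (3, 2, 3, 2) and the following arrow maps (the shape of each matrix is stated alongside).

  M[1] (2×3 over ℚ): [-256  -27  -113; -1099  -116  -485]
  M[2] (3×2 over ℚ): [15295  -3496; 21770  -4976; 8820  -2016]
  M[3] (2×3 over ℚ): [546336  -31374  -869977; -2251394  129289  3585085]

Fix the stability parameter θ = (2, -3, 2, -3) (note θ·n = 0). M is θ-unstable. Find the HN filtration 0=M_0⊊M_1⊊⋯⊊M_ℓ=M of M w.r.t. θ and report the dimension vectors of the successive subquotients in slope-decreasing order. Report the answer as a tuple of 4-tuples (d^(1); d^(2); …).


Via rank(M_{q-1}∘⋯∘M_p): M ≅ I[1,1], I[1,2], I[1,3], I[3,4]^2.
μ_θ-semistable layers: μ^(1)=2; μ^(2)=-1/2

((1, 0, 1, 0); (2, 2, 2, 2))


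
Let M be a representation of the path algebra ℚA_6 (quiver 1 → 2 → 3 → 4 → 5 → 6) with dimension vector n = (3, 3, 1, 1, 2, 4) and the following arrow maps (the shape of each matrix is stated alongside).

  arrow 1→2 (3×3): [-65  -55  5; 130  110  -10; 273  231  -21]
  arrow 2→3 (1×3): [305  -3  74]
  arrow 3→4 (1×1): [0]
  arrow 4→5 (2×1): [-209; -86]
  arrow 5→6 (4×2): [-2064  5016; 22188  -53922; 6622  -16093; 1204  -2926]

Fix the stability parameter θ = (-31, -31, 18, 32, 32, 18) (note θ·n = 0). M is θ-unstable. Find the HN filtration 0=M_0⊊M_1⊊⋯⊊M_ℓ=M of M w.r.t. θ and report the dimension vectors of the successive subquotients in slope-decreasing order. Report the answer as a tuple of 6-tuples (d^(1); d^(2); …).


Via rank(M_{q-1}∘⋯∘M_p): M ≅ I[1,1]^2, I[1,3], I[2,2]^2, I[4,5], I[5,6], I[6,6]^3.
μ_θ-semistable layers: μ^(1)=32; μ^(2)=25; μ^(3)=18; μ^(4)=-31

((0, 0, 0, 1, 1, 0); (0, 0, 0, 0, 1, 1); (0, 0, 1, 0, 0, 3); (3, 3, 0, 0, 0, 0))


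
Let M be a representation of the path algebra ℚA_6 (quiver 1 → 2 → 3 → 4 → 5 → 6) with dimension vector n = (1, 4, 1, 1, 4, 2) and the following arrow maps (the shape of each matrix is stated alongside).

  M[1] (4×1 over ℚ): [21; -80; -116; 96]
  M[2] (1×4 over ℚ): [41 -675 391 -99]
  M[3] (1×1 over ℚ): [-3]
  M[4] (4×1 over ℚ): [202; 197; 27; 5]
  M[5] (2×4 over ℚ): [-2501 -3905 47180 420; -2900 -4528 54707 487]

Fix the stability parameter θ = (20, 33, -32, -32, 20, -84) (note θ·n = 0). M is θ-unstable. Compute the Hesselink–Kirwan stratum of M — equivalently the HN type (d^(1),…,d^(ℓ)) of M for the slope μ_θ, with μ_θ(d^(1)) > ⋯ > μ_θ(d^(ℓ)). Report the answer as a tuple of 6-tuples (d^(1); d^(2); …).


Interval decomposition of M: I[1,6], I[2,2]^3, I[5,5]^2, I[5,6].
HN type (ℓ=4): μ^(1)=33; μ^(2)=20; μ^(3)=-25/2; μ^(4)=-32

((0, 3, 0, 0, 0, 0); (0, 0, 0, 0, 2, 0); (1, 1, 1, 1, 1, 1); (0, 0, 0, 0, 1, 1))


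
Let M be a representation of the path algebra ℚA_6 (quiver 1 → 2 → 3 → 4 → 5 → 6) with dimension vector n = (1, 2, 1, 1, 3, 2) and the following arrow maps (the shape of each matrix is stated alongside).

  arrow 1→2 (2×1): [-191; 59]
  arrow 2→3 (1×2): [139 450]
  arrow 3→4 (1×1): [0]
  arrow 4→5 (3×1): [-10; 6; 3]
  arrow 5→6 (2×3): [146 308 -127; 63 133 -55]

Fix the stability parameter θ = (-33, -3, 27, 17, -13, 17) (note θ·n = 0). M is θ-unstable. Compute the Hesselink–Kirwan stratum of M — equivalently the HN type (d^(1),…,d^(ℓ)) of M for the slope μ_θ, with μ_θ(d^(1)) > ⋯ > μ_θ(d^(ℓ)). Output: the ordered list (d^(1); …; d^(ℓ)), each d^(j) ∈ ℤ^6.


Via rank(M_{q-1}∘⋯∘M_p): M ≅ I[1,3], I[2,2], I[4,6], I[5,5], I[5,6].
μ_θ-semistable layers: μ^(1)=27; μ^(2)=17; μ^(3)=2; μ^(4)=-3; μ^(5)=-13; μ^(6)=-33

((0, 0, 1, 0, 0, 0); (0, 0, 0, 0, 0, 2); (0, 0, 0, 1, 1, 0); (0, 2, 0, 0, 0, 0); (0, 0, 0, 0, 2, 0); (1, 0, 0, 0, 0, 0))


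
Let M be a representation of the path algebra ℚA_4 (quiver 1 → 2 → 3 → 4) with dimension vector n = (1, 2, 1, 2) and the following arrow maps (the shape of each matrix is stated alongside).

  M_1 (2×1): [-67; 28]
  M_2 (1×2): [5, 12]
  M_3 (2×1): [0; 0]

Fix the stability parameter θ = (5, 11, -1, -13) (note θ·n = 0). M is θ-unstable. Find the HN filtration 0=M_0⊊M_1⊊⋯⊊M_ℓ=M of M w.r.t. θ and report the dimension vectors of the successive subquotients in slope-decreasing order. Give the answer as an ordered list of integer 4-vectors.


Barcode: M ≅ I[1,3], I[2,2], I[4,4]^2. HN layers by μ_θ (3 steps, strictly decreasing):
  μ^(1)=11; μ^(2)=5; μ^(3)=-13

((0, 1, 0, 0); (1, 1, 1, 0); (0, 0, 0, 2))


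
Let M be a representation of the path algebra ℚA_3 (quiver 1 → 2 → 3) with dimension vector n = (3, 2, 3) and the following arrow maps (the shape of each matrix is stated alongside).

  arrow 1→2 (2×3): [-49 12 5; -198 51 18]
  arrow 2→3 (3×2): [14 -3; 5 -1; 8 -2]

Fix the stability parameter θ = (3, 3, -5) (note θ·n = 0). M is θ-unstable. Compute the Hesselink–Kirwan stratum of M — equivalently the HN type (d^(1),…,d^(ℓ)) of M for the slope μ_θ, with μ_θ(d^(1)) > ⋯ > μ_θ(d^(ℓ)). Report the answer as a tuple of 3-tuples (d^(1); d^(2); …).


Barcode: M ≅ I[1,1], I[1,3]^2, I[3,3]. HN layers by μ_θ (3 steps, strictly decreasing):
  μ^(1)=3; μ^(2)=1/3; μ^(3)=-5

((1, 0, 0); (2, 2, 2); (0, 0, 1))


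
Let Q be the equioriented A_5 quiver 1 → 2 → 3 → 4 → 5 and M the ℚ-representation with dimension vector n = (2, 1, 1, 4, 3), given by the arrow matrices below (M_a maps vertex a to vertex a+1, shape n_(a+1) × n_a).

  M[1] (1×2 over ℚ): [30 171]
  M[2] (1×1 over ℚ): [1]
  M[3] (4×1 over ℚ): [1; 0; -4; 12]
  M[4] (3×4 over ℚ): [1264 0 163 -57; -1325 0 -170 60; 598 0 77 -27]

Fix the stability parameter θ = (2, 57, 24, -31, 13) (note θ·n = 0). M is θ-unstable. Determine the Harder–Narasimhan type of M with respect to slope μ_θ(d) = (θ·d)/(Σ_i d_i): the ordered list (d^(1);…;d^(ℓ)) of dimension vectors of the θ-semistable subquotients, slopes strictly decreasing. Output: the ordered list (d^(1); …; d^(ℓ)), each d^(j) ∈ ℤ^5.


Via rank(M_{q-1}∘⋯∘M_p): M ≅ I[1,1], I[1,5], I[4,4]^2, I[4,5], I[5,5].
μ_θ-semistable layers: μ^(1)=63/4; μ^(2)=13; μ^(3)=2; μ^(4)=-31

((0, 1, 1, 1, 1); (0, 0, 0, 0, 2); (2, 0, 0, 0, 0); (0, 0, 0, 3, 0))


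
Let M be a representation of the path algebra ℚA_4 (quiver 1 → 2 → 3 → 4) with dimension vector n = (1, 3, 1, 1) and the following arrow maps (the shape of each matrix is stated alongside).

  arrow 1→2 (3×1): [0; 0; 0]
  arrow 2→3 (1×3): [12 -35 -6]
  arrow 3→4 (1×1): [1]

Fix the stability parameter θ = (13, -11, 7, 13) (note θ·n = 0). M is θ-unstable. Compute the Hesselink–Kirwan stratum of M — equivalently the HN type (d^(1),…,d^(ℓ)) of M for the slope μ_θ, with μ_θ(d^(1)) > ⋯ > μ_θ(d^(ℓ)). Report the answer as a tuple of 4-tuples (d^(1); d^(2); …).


Via rank(M_{q-1}∘⋯∘M_p): M ≅ I[1,1], I[2,2]^2, I[2,4].
μ_θ-semistable layers: μ^(1)=13; μ^(2)=7; μ^(3)=-11

((1, 0, 0, 1); (0, 0, 1, 0); (0, 3, 0, 0))


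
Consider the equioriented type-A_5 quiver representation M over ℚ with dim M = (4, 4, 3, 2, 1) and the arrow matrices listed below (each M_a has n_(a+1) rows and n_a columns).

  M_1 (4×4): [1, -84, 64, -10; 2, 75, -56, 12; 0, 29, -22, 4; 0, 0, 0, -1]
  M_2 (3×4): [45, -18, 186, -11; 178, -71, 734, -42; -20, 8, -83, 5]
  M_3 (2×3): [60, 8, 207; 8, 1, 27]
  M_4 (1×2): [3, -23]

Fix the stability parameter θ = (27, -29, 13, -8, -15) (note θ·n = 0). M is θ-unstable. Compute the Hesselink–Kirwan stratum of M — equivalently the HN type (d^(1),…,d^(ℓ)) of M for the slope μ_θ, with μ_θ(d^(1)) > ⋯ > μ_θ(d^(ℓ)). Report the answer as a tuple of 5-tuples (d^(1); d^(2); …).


Interval decomposition of M: I[1,2], I[1,3], I[1,4], I[1,5].
HN type (ℓ=4): μ^(1)=13; μ^(2)=5/2; μ^(3)=-1; μ^(4)=-12/5

((0, 0, 1, 0, 0); (0, 0, 1, 1, 0); (3, 3, 0, 0, 0); (1, 1, 1, 1, 1))


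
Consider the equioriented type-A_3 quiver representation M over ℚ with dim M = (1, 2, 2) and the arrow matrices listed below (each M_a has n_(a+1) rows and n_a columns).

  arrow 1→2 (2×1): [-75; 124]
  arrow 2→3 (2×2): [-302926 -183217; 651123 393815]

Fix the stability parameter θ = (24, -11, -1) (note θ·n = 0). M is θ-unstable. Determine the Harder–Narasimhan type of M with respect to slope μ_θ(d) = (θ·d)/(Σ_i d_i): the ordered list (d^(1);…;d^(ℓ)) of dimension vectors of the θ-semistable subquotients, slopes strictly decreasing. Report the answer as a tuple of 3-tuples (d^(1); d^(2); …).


Barcode: M ≅ I[1,3], I[2,3]. HN layers by μ_θ (3 steps, strictly decreasing):
  μ^(1)=4; μ^(2)=-1; μ^(3)=-11

((1, 1, 1); (0, 0, 1); (0, 1, 0))


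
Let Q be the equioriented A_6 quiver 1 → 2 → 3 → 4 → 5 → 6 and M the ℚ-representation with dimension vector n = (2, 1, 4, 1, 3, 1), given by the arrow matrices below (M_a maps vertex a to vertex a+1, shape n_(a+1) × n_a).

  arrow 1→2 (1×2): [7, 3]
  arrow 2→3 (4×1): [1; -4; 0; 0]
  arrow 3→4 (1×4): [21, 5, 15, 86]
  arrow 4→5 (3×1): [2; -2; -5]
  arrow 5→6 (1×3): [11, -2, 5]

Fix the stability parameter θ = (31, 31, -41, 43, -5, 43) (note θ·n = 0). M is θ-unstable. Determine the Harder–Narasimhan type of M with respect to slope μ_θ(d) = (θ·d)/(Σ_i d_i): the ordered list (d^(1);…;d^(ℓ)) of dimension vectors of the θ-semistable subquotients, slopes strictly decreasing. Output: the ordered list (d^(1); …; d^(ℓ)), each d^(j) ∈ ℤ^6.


Barcode: M ≅ I[1,1], I[1,6], I[3,3]^3, I[5,5]^2. HN layers by μ_θ (6 steps, strictly decreasing):
  μ^(1)=43; μ^(2)=31; μ^(3)=19; μ^(4)=7; μ^(5)=-5; μ^(6)=-41

((0, 0, 0, 0, 0, 1); (1, 0, 0, 0, 0, 0); (0, 0, 0, 1, 1, 0); (1, 1, 1, 0, 0, 0); (0, 0, 0, 0, 2, 0); (0, 0, 3, 0, 0, 0))


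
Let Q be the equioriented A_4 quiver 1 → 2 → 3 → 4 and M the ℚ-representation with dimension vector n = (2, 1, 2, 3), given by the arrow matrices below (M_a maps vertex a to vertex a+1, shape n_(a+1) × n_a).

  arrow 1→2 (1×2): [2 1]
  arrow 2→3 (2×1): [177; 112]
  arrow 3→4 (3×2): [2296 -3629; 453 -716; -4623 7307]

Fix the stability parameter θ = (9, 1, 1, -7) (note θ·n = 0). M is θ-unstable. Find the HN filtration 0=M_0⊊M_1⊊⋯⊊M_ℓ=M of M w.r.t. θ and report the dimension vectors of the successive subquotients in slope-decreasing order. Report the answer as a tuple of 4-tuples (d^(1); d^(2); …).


Barcode: M ≅ I[1,1], I[1,4], I[3,4], I[4,4]. HN layers by μ_θ (4 steps, strictly decreasing):
  μ^(1)=9; μ^(2)=1; μ^(3)=-3; μ^(4)=-7

((1, 0, 0, 0); (1, 1, 1, 1); (0, 0, 1, 1); (0, 0, 0, 1))
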